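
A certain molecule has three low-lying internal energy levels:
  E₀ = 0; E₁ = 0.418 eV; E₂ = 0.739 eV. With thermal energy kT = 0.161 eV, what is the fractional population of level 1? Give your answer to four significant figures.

0.06873

Eᵢ/kT = 0, 2.59627, 4.59006.
Z = Σ e^(−Eᵢ/kT) = e^(−0) + e^(−2.59627) + e^(−4.59006) = 1.00000 + 0.0745511 + 0.0101522 = 1.08470.
P₁ = e^(−E₁/kT) / Z = 0.0745511/1.08470 = 0.06873.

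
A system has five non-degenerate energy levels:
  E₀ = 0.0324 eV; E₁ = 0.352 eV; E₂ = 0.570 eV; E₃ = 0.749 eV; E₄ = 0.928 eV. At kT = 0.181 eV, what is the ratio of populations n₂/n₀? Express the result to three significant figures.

0.0513

n₂/n₀ = exp[−(E₂−E₀)/kT] = exp(−(0.5376 eV)/(0.181 eV)) = exp(-2.9702) = 0.0513.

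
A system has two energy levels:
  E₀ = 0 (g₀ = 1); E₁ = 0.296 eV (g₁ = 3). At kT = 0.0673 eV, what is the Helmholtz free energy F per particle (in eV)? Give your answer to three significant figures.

Eᵢ/kT = 0, 4.3982.
Z = Σ gᵢe^(−Eᵢ/kT) = 1·e^(−0) + 3·e^(−4.3982) = 1.0000 + 0.036898 = 1.0369.
F = −kT ln Z = −0.0673 × ln(1.0369) = −0.0673 × 0.036235 = -0.00244 eV.

-0.00244 eV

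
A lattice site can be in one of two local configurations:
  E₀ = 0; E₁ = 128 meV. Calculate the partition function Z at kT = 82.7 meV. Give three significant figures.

Eᵢ/kT = 0, 1.5478.
Z = Σ e^(−Eᵢ/kT) = e^(−0) + e^(−1.5478) = 1.0000 + 0.21272 = 1.2127.

Z = 1.21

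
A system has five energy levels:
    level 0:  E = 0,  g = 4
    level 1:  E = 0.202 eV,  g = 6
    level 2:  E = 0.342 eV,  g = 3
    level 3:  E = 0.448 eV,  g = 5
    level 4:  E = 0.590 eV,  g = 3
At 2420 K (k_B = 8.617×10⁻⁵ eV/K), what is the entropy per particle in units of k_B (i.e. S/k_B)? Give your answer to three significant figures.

k_BT = 8.617×10⁻⁵ × 2420 K = 0.20853 eV.
Eᵢ/kT = 0, 0.96869, 1.6401, 2.1484, 2.8293.
Z = Σ gᵢe^(−Eᵢ/kT) = 4·e^(−0) + 6·e^(−0.96869) + 3·e^(−1.6401) + 5·e^(−2.1484) + 3·e^(−2.8293) = 4.0000 + 2.2775 + 0.58188 + 0.58335 + 0.17716 = 7.6199.
⟨E⟩ = Σ EᵢPᵢ = 0.13451 eV.
S/k_B = ln Z + ⟨E⟩/kT = ln(7.6199) + 0.13451/0.20853 = 2.0308 + 0.64504 = 2.68.

2.68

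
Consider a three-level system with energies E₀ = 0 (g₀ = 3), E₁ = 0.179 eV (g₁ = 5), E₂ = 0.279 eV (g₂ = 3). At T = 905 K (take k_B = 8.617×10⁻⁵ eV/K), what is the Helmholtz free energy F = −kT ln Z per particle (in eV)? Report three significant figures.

k_BT = 8.617×10⁻⁵ × 905 K = 0.077984 eV.
Eᵢ/kT = 0, 2.2953, 3.5777.
Z = Σ gᵢe^(−Eᵢ/kT) = 3·e^(−0) + 5·e^(−2.2953) + 3·e^(−3.5777) = 3.0000 + 0.50366 + 0.083820 = 3.5875.
F = −kT ln Z = −0.077984 × ln(3.5875) = −0.077984 × 1.2775 = -0.0996 eV.

-0.0996 eV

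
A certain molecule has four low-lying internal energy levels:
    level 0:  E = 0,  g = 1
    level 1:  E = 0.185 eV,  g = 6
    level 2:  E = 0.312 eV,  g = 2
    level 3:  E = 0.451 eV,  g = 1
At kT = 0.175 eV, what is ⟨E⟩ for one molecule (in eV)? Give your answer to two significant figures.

Eᵢ/kT = 0, 1.057, 1.783, 2.577.
Z = Σ gᵢe^(−Eᵢ/kT) = 1·e^(−0) + 6·e^(−1.057) + 2·e^(−1.783) + 1·e^(−2.577) = 1.000 + 2.085 + 0.3363 + 0.07600 = 3.497.
⟨E⟩ = Σ Eᵢ gᵢe^(−Eᵢ/kT) / Z = (0·1.000 + 0.185·2.085 + 0.312·0.3363 + 0.451·0.07600) / 3.497 = 0.15 eV.

0.15 eV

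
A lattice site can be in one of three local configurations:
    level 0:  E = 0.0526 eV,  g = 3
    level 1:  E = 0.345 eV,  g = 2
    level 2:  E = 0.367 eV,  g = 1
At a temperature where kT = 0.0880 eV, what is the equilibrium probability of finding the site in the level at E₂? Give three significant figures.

Eᵢ/kT = 0.59773, 3.9205, 4.1705.
Z = Σ gᵢe^(−Eᵢ/kT) = 3·e^(−0.59773) + 2·e^(−3.9205) + 1·e^(−4.1705) = 1.6502 + 0.039662 + 0.015445 = 1.7053.
P₂ = g₂ e^(−E₂/kT) / Z = 0.015445/1.7053 = 0.00906.

0.00906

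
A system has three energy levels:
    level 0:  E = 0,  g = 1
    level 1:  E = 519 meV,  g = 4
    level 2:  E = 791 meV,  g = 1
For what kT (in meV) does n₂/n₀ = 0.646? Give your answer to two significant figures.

n₂/n₀ = (g₂/g₀) exp[−(E₂−E₀)/kT] = 0.646.
⇒ (E₂−E₀)/kT = ln((1/1)/0.646) = ln(1.548) = 0.4370.
kT = 791 meV / 0.4370 = 1800 meV.

1800 meV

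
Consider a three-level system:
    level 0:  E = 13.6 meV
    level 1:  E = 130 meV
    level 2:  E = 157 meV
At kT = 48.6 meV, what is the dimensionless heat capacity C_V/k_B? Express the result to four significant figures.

0.7494

Eᵢ/kT = 0.279835, 2.67490, 3.23045.
Z = Σ e^(−Eᵢ/kT) = e^(−0.279835) + e^(−2.67490) + e^(−3.23045) = 0.755908 + 0.0689137 + 0.0395397 = 0.864361.
⟨E⟩ = 29.4401 meV, ⟨E²⟩ = 2636.71 meV².
C_V/k_B = (⟨E²⟩ − ⟨E⟩²)/(kT)² = (2636.71 − 866.719)/2361.96 = 0.7494.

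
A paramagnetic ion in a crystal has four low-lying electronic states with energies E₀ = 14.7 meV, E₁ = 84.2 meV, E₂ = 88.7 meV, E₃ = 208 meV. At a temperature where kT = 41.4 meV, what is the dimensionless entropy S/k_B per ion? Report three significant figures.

Eᵢ/kT = 0.35507, 2.0338, 2.1425, 5.0242.
Z = Σ e^(−Eᵢ/kT) = e^(−0.35507) + e^(−2.0338) + e^(−2.1425) + e^(−5.0242) = 0.70112 + 0.13084 + 0.11736 + 0.0065768 = 0.95590.
⟨E⟩ = Σ EᵢPᵢ = 34.628 meV.
S/k_B = ln Z + ⟨E⟩/kT = ln(0.95590) + 34.628/41.4 = -0.045102 + 0.83643 = 0.791.

0.791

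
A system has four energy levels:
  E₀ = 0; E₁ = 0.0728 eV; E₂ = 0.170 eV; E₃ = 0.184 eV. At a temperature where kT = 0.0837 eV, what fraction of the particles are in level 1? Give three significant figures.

0.252

Eᵢ/kT = 0, 0.86977, 2.0311, 2.1983.
Z = Σ e^(−Eᵢ/kT) = e^(−0) + e^(−0.86977) + e^(−2.0311) + e^(−2.1983) = 1.0000 + 0.41905 + 0.13119 + 0.11099 = 1.6612.
P₁ = e^(−E₁/kT) / Z = 0.41905/1.6612 = 0.252.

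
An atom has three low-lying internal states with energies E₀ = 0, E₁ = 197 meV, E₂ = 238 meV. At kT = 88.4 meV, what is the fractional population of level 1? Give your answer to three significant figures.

Eᵢ/kT = 0, 2.2285, 2.6923.
Z = Σ e^(−Eᵢ/kT) = e^(−0) + e^(−2.2285) + e^(−2.6923) = 1.0000 + 0.10769 + 0.067725 = 1.1754.
P₁ = e^(−E₁/kT) / Z = 0.10769/1.1754 = 0.0916.

0.0916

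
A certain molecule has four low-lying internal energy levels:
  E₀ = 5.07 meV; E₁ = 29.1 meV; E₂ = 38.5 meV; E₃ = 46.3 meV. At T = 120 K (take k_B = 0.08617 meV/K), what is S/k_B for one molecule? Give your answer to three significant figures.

0.516

k_BT = 0.08617 × 120 K = 10.340 meV.
Eᵢ/kT = 0.49033, 2.8143, 3.7234, 4.4778.
Z = Σ e^(−Eᵢ/kT) = e^(−0.49033) + e^(−2.8143) + e^(−3.7234) + e^(−4.4778) = 0.61242 + 0.059947 + 0.024152 + 0.011358 = 0.70788.
⟨E⟩ = Σ EᵢPᵢ = 8.9071 meV.
S/k_B = ln Z + ⟨E⟩/kT = ln(0.70788) + 8.9071/10.340 = -0.34548 + 0.86142 = 0.516.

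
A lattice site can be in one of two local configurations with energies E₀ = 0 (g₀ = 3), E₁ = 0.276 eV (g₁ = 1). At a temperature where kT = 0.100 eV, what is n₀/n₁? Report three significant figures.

n₀/n₁ = (g₀/g₁) exp[−(E₀−E₁)/kT] = (3/1) × exp(−(-0.276 eV)/(0.100 eV)) = (3/1) × exp(2.7600) = 47.4.

47.4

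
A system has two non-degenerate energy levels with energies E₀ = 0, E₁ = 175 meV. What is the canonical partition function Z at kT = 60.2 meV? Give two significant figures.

Z = 1.1

Eᵢ/kT = 0, 2.907.
Z = Σ e^(−Eᵢ/kT) = e^(−0) + e^(−2.907) = 1.000 + 0.05464 = 1.055.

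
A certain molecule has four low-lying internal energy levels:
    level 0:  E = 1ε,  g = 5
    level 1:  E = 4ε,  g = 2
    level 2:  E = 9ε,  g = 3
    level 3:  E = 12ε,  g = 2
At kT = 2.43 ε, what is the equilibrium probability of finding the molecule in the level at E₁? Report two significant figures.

Eᵢ/kT = 0.4115, 1.646, 3.704, 4.938.
Z = Σ gᵢe^(−Eᵢ/kT) = 5·e^(−0.4115) + 2·e^(−1.646) + 3·e^(−3.704) + 2·e^(−4.938) = 3.313 + 0.3856 + 0.07387 + 0.01434 = 3.787.
P₁ = g₁ e^(−E₁/kT) / Z = 0.3856/3.787 = 0.10.

0.10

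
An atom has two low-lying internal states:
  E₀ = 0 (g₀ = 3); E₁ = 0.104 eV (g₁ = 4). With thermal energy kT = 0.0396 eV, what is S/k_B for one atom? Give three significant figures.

Eᵢ/kT = 0, 2.6263.
Z = Σ gᵢe^(−Eᵢ/kT) = 3·e^(−0) + 4·e^(−2.6263) = 3.0000 + 0.28938 = 3.2894.
⟨E⟩ = Σ EᵢPᵢ = 0.0091492 eV.
S/k_B = ln Z + ⟨E⟩/kT = ln(3.2894) + 0.0091492/0.0396 = 1.1907 + 0.23104 = 1.42.

1.42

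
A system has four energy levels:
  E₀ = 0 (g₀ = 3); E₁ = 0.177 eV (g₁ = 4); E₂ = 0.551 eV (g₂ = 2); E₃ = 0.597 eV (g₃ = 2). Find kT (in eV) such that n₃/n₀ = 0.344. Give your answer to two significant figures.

0.90 eV

n₃/n₀ = (g₃/g₀) exp[−(E₃−E₀)/kT] = 0.344.
⇒ (E₃−E₀)/kT = ln((2/3)/0.344) = ln(1.938) = 0.6617.
kT = 0.597 eV / 0.6617 = 0.90 eV.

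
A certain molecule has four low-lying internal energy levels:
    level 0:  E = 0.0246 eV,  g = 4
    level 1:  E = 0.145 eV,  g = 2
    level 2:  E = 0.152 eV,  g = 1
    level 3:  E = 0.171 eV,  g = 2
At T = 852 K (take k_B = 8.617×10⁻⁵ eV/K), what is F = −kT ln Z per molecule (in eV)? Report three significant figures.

k_BT = 8.617×10⁻⁵ × 852 K = 0.073417 eV.
Eᵢ/kT = 0.33507, 1.9750, 2.0704, 2.3292.
Z = Σ gᵢe^(−Eᵢ/kT) = 4·e^(−0.33507) + 2·e^(−1.9750) + 1·e^(−2.0704) + 2·e^(−2.3292) = 2.8612 + 0.27752 + 0.12614 + 0.19475 = 3.4596.
F = −kT ln Z = −0.073417 × ln(3.4596) = −0.073417 × 1.2412 = -0.0911 eV.

-0.0911 eV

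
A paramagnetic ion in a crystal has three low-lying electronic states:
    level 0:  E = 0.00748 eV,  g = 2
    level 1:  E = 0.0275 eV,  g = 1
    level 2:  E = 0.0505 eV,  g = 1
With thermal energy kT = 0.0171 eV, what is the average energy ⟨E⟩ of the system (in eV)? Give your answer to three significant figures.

Eᵢ/kT = 0.43743, 1.6082, 2.9532.
Z = Σ gᵢe^(−Eᵢ/kT) = 2·e^(−0.43743) + 1·e^(−1.6082) + 1·e^(−2.9532) = 1.2914 + 0.20025 + 0.052172 = 1.5438.
⟨E⟩ = Σ Eᵢ gᵢe^(−Eᵢ/kT) / Z = (0.00748·1.2914 + 0.0275·0.20025 + 0.0505·0.052172) / 1.5438 = 0.0115 eV.

0.0115 eV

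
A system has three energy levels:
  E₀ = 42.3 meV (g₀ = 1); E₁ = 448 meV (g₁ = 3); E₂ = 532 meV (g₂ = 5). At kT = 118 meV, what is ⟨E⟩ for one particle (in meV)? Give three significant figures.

Eᵢ/kT = 0.35847, 3.7966, 4.5085.
Z = Σ gᵢe^(−Eᵢ/kT) = 1·e^(−0.35847) + 3·e^(−3.7966) + 5·e^(−4.5085) = 0.69874 + 0.067341 + 0.055075 = 0.82116.
⟨E⟩ = Σ Eᵢ gᵢe^(−Eᵢ/kT) / Z = (42.3·0.69874 + 448·0.067341 + 532·0.055075) / 0.82116 = 108 meV.

108 meV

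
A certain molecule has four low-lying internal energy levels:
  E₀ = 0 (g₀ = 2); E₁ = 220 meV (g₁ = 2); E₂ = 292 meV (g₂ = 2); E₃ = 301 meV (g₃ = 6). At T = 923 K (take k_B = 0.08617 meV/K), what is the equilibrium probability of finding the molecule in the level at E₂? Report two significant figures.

0.022

k_BT = 0.08617 × 923 K = 79.53 meV.
Eᵢ/kT = 0, 2.766, 3.672, 3.785.
Z = Σ gᵢe^(−Eᵢ/kT) = 2·e^(−0) + 2·e^(−2.766) + 2·e^(−3.672) + 6·e^(−3.785) = 2.000 + 0.1258 + 0.05085 + 0.1363 = 2.313.
P₂ = g₂ e^(−E₂/kT) / Z = 0.05085/2.313 = 0.022.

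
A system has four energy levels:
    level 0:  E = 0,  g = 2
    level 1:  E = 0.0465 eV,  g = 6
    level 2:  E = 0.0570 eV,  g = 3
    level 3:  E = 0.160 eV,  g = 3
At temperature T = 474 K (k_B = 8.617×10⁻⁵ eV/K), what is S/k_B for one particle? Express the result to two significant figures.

k_BT = 8.617×10⁻⁵ × 474 K = 0.04084 eV.
Eᵢ/kT = 0, 1.139, 1.396, 3.918.
Z = Σ gᵢe^(−Eᵢ/kT) = 2·e^(−0) + 6·e^(−1.139) + 3·e^(−1.396) + 3·e^(−3.918) = 2.000 + 1.921 + 0.7428 + 0.05964 = 4.723.
⟨E⟩ = Σ EᵢPᵢ = 0.02990 eV.
S/k_B = ln Z + ⟨E⟩/kT = ln(4.723) + 0.02990/0.04084 = 1.552 + 0.7321 = 2.3.

2.3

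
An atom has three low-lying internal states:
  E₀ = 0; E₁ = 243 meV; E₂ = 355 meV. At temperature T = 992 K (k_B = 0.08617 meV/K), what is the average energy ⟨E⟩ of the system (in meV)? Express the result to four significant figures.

18.38 meV

k_BT = 0.08617 × 992 K = 85.4806 meV.
Eᵢ/kT = 0, 2.84275, 4.15299.
Z = Σ e^(−Eᵢ/kT) = e^(−0) + e^(−2.84275) + e^(−4.15299) = 1.00000 + 0.0582652 + 0.0157174 = 1.07398.
⟨E⟩ = Σ Eᵢ e^(−Eᵢ/kT) / Z = (0·1.00000 + 243·0.0582652 + 355·0.0157174) / 1.07398 = 18.38 meV.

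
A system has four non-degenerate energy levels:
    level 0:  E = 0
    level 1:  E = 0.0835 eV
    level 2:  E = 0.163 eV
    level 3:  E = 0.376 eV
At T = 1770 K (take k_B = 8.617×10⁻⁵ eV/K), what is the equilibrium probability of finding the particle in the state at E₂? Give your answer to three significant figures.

0.171

k_BT = 8.617×10⁻⁵ × 1770 K = 0.15252 eV.
Eᵢ/kT = 0, 0.54747, 1.0687, 2.4653.
Z = Σ e^(−Eᵢ/kT) = e^(−0) + e^(−0.54747) + e^(−1.0687) + e^(−2.4653) = 1.0000 + 0.57841 + 0.34345 + 0.084983 = 2.0068.
P₂ = e^(−E₂/kT) / Z = 0.34345/2.0068 = 0.171.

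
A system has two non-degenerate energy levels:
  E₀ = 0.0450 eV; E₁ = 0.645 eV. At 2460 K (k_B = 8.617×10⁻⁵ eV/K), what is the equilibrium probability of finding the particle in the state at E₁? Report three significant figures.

k_BT = 8.617×10⁻⁵ × 2460 K = 0.21198 eV.
Eᵢ/kT = 0.21228, 3.0427.
Z = Σ e^(−Eᵢ/kT) = e^(−0.21228) + e^(−3.0427) = 0.80874 + 0.047706 = 0.85645.
P₁ = e^(−E₁/kT) / Z = 0.047706/0.85645 = 0.0557.

0.0557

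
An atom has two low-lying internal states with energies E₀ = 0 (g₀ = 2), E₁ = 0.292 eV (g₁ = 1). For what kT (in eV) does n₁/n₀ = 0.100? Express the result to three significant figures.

0.181 eV

n₁/n₀ = (g₁/g₀) exp[−(E₁−E₀)/kT] = 0.100.
⇒ (E₁−E₀)/kT = ln((1/2)/0.100) = ln(5.0000) = 1.6094.
kT = 0.292 eV / 1.6094 = 0.181 eV.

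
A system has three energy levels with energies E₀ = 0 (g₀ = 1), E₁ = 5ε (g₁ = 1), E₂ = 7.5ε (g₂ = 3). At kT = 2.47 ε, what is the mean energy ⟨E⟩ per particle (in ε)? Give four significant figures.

Eᵢ/kT = 0, 2.02429, 3.03644.
Z = Σ gᵢe^(−Eᵢ/kT) = 1·e^(−0) + 1·e^(−2.02429) + 3·e^(−3.03644) = 1.00000 + 0.132088 + 0.144016 = 1.27610.
⟨E⟩ = Σ Eᵢ gᵢe^(−Eᵢ/kT) / Z = (0·1.00000 + 5·0.132088 + 7.5·0.144016) / 1.27610 = 1.364 ε.

1.364 ε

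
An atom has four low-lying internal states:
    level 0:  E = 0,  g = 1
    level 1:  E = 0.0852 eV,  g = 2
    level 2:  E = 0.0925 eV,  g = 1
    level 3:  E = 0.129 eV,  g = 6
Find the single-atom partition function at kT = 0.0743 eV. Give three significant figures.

Z = 2.98

Eᵢ/kT = 0, 1.1467, 1.2450, 1.7362.
Z = Σ gᵢe^(−Eᵢ/kT) = 1·e^(−0) + 2·e^(−1.1467) + 1·e^(−1.2450) + 6·e^(−1.7362) = 1.0000 + 0.63537 + 0.28794 + 1.0571 = 2.9804.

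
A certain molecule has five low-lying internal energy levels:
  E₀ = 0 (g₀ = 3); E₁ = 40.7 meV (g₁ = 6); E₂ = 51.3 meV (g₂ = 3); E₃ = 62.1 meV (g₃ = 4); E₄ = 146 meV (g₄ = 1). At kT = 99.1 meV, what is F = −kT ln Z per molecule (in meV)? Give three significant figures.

-239 meV

Eᵢ/kT = 0, 0.41070, 0.51766, 0.62664, 1.4733.
Z = Σ gᵢe^(−Eᵢ/kT) = 3·e^(−0) + 6·e^(−0.41070) + 3·e^(−0.51766) + 4·e^(−0.62664) + 1·e^(−1.4733) = 3.0000 + 3.9791 + 1.7877 + 2.1375 + 0.22917 = 11.133.
F = −kT ln Z = −99.1 × ln(11.133) = −99.1 × 2.4099 = -239 meV.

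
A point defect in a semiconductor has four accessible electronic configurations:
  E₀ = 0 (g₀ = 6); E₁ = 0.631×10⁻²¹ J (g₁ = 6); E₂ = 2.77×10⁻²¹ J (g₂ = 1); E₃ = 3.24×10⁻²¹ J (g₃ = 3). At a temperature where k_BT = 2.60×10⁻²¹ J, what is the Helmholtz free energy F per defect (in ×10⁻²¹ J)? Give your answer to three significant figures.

Eᵢ/kT = 0, 0.24269, 1.0654, 1.2462.
Z = Σ gᵢe^(−Eᵢ/kT) = 6·e^(−0) + 6·e^(−0.24269) + 1·e^(−1.0654) + 3·e^(−1.2462) = 6.0000 + 4.7071 + 0.34459 + 0.86279 = 11.914.
F = −kT ln Z = −2.60 × ln(11.914) = −2.60 × 2.4777 = -6.44 ×10⁻²¹ J.

-6.44 ×10⁻²¹ J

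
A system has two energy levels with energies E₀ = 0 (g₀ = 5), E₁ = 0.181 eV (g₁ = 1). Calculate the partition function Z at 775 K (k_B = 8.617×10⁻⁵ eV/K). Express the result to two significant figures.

Z = 5.1

k_BT = 8.617×10⁻⁵ × 775 K = 0.06678 eV.
Eᵢ/kT = 0, 2.710.
Z = Σ gᵢe^(−Eᵢ/kT) = 5·e^(−0) + 1·e^(−2.710) = 5.000 + 0.06654 = 5.067.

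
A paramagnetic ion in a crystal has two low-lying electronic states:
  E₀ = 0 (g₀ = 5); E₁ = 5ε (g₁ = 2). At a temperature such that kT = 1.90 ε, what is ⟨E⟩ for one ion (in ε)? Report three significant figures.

0.140 ε

Eᵢ/kT = 0, 2.6316.
Z = Σ gᵢe^(−Eᵢ/kT) = 5·e^(−0) + 2·e^(−2.6316) = 5.0000 + 0.14393 = 5.1439.
⟨E⟩ = Σ Eᵢ gᵢe^(−Eᵢ/kT) / Z = (0·5.0000 + 5·0.14393) / 5.1439 = 0.140 ε.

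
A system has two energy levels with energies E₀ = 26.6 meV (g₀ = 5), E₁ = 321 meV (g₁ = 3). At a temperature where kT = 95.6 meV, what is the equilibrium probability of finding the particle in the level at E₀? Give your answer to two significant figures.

0.97

Eᵢ/kT = 0.2782, 3.358.
Z = Σ gᵢe^(−Eᵢ/kT) = 5·e^(−0.2782) + 3·e^(−3.358) = 3.786 + 0.1044 = 3.890.
P₀ = g₀ e^(−E₀/kT) / Z = 3.786/3.890 = 0.97.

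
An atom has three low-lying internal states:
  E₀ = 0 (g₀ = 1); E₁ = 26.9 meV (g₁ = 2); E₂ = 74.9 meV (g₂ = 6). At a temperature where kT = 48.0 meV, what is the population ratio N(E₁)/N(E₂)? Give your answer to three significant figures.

n₁/n₂ = (g₁/g₂) exp[−(E₁−E₂)/kT] = (2/6) × exp(−(-48.0 meV)/(48.0 meV)) = (2/6) × exp(1.0000) = 0.906.

0.906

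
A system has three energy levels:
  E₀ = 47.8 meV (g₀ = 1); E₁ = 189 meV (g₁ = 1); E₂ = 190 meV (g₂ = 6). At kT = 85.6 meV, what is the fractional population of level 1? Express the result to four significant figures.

Eᵢ/kT = 0.558411, 2.20794, 2.21963.
Z = Σ gᵢe^(−Eᵢ/kT) = 1·e^(−0.558411) + 1·e^(−2.20794) + 6·e^(−2.21963) = 0.572117 + 0.109927 + 0.651896 = 1.33394.
P₁ = g₁ e^(−E₁/kT) / Z = 0.109927/1.33394 = 0.08241.

0.08241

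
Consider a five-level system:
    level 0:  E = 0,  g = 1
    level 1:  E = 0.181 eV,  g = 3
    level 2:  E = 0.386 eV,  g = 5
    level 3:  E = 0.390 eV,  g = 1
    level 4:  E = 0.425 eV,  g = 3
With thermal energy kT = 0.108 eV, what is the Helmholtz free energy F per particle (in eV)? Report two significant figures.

-0.063 eV

Eᵢ/kT = 0, 1.676, 3.574, 3.611, 3.935.
Z = Σ gᵢe^(−Eᵢ/kT) = 1·e^(−0) + 3·e^(−1.676) + 5·e^(−3.574) + 1·e^(−3.611) + 3·e^(−3.935) = 1.000 + 0.5614 + 0.1402 + 0.02702 + 0.05864 = 1.787.
F = −kT ln Z = −0.108 × ln(1.787) = −0.108 × 0.5805 = -0.063 eV.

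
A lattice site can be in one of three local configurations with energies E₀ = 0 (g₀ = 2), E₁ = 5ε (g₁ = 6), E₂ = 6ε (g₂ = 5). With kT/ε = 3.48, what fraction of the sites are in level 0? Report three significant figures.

Eᵢ/kT = 0, 1.4368, 1.7241.
Z = Σ gᵢe^(−Eᵢ/kT) = 2·e^(−0) + 6·e^(−1.4368) + 5·e^(−1.7241) = 2.0000 + 1.4261 + 0.89167 = 4.3178.
P₀ = g₀ e^(−E₀/kT) / Z = 2.0000/4.3178 = 0.463.

0.463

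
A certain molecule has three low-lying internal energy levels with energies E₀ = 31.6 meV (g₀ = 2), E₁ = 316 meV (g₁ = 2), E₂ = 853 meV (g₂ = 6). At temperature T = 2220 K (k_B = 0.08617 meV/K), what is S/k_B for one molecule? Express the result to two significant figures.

k_BT = 0.08617 × 2220 K = 191.3 meV.
Eᵢ/kT = 0.1652, 1.652, 4.459.
Z = Σ gᵢe^(−Eᵢ/kT) = 2·e^(−0.1652) + 2·e^(−1.652) + 6·e^(−4.459) = 1.695 + 0.3833 + 0.06944 = 2.148.
⟨E⟩ = Σ EᵢPᵢ = 108.9 meV.
S/k_B = ln Z + ⟨E⟩/kT = ln(2.148) + 108.9/191.3 = 0.7645 + 0.5693 = 1.3.

1.3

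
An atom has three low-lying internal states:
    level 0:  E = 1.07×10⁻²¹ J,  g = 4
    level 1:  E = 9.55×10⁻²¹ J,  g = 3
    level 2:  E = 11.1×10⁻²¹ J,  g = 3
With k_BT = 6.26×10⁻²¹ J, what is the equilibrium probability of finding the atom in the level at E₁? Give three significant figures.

0.144

Eᵢ/kT = 0.17093, 1.5256, 1.7732.
Z = Σ gᵢe^(−Eᵢ/kT) = 4·e^(−0.17093) + 3·e^(−1.5256) + 3·e^(−1.7732) = 3.3715 + 0.65247 + 0.50937 = 4.5333.
P₁ = g₁ e^(−E₁/kT) / Z = 0.65247/4.5333 = 0.144.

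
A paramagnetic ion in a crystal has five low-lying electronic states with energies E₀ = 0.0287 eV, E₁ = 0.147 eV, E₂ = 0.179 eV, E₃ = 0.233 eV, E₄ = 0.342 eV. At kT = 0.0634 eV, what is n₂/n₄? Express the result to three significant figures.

13.1

n₂/n₄ = exp[−(E₂−E₄)/kT] = exp(−(-0.163 eV)/(0.0634 eV)) = exp(2.5710) = 13.1.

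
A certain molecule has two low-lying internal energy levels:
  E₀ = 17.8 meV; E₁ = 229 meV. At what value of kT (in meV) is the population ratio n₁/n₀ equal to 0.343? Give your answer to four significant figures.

197.4 meV

n₁/n₀ = exp[−(E₁−E₀)/kT] = 0.343.
⇒ (E₁−E₀)/kT = ln(1/0.343) = ln(2.91545) = 1.07002.
kT = 211.2 meV / 1.07002 = 197.4 meV.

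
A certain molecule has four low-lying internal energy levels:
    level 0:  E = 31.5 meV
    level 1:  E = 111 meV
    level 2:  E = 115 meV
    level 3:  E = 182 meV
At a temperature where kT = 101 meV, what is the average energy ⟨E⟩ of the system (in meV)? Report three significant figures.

Eᵢ/kT = 0.31188, 1.0990, 1.1386, 1.8020.
Z = Σ e^(−Eᵢ/kT) = e^(−0.31188) + e^(−1.0990) + e^(−1.1386) + e^(−1.8020) = 0.73207 + 0.33320 + 0.32027 + 0.16497 = 1.5505.
⟨E⟩ = Σ Eᵢ e^(−Eᵢ/kT) / Z = (31.5·0.73207 + 111·0.33320 + 115·0.32027 + 182·0.16497) / 1.5505 = 81.8 meV.

81.8 meV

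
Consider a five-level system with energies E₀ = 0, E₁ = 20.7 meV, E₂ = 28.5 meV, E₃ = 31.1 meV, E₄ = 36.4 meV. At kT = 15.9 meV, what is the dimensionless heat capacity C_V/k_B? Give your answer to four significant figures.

Eᵢ/kT = 0, 1.30189, 1.79245, 1.95597, 2.28931.
Z = Σ e^(−Eᵢ/kT) = e^(−0) + e^(−1.30189) + e^(−1.79245) + e^(−1.95597) + e^(−2.28931) = 1.00000 + 0.272017 + 0.166552 + 0.141427 + 0.101336 = 1.68133.
⟨E⟩ = 10.9821 meV, ⟨E²⟩ = 311.000 meV².
C_V/k_B = (⟨E²⟩ − ⟨E⟩²)/(kT)² = (311.000 − 120.607)/252.810 = 0.7531.

0.7531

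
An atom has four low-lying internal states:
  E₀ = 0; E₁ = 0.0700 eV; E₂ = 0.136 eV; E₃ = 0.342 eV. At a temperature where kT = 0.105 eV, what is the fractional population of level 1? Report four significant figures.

0.2812

Eᵢ/kT = 0, 0.666667, 1.29524, 3.25714.
Z = Σ e^(−Eᵢ/kT) = e^(−0) + e^(−0.666667) + e^(−1.29524) + e^(−3.25714) = 1.00000 + 0.513417 + 0.273832 + 0.0384983 = 1.82575.
P₁ = e^(−E₁/kT) / Z = 0.513417/1.82575 = 0.2812.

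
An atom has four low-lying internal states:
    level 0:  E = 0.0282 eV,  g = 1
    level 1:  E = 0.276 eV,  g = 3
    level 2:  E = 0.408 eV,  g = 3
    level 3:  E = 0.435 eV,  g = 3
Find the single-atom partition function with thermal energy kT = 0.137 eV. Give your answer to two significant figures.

Eᵢ/kT = 0.2058, 2.015, 2.978, 3.175.
Z = Σ gᵢe^(−Eᵢ/kT) = 1·e^(−0.2058) + 3·e^(−2.015) + 3·e^(−2.978) + 3·e^(−3.175) = 0.8140 + 0.4000 + 0.1527 + 0.1254 = 1.492.

Z = 1.5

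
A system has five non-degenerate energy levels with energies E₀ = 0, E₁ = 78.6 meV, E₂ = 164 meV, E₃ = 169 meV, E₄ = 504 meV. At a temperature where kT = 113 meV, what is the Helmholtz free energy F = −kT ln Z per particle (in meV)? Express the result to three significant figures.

-76.5 meV

Eᵢ/kT = 0, 0.69558, 1.4513, 1.4956, 4.4602.
Z = Σ e^(−Eᵢ/kT) = e^(−0) + e^(−0.69558) + e^(−1.4513) + e^(−1.4956) + e^(−4.4602) = 1.0000 + 0.49879 + 0.23427 + 0.22411 + 0.011560 = 1.9687.
F = −kT ln Z = −113 × ln(1.9687) = −113 × 0.67737 = -76.5 meV.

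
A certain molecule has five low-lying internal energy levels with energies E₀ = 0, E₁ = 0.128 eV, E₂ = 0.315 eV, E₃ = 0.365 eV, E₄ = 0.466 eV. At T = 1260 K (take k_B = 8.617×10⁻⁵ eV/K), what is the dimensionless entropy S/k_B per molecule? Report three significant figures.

k_BT = 8.617×10⁻⁵ × 1260 K = 0.10857 eV.
Eᵢ/kT = 0, 1.1790, 2.9014, 3.3619, 4.2922.
Z = Σ e^(−Eᵢ/kT) = e^(−0) + e^(−1.1790) + e^(−2.9014) + e^(−3.3619) + e^(−4.2922) = 1.0000 + 0.30759 + 0.054946 + 0.034669 + 0.013675 = 1.4109.
⟨E⟩ = Σ EᵢPᵢ = 0.053658 eV.
S/k_B = ln Z + ⟨E⟩/kT = ln(1.4109) + 0.053658/0.10857 = 0.34423 + 0.49422 = 0.838.

0.838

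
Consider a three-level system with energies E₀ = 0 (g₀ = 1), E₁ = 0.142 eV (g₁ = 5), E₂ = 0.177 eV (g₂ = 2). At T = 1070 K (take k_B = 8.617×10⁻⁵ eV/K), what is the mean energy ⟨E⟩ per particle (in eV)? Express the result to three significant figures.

k_BT = 8.617×10⁻⁵ × 1070 K = 0.092202 eV.
Eᵢ/kT = 0, 1.5401, 1.9197.
Z = Σ gᵢe^(−Eᵢ/kT) = 1·e^(−0) + 5·e^(−1.5401) + 2·e^(−1.9197) = 1.0000 + 1.0718 + 0.29330 = 2.3651.
⟨E⟩ = Σ Eᵢ gᵢe^(−Eᵢ/kT) / Z = (0·1.0000 + 0.142·1.0718 + 0.177·0.29330) / 2.3651 = 0.0863 eV.

0.0863 eV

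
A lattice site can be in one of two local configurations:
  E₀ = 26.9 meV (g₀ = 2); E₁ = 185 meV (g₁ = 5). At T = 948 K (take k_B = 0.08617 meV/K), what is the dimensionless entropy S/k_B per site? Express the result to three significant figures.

1.51

k_BT = 0.08617 × 948 K = 81.689 meV.
Eᵢ/kT = 0.32930, 2.2647.
Z = Σ gᵢe^(−Eᵢ/kT) = 2·e^(−0.32930) + 5·e^(−2.2647) = 1.4389 + 0.51931 = 1.9582.
⟨E⟩ = Σ EᵢPᵢ = 68.828 meV.
S/k_B = ln Z + ⟨E⟩/kT = ln(1.9582) + 68.828/81.689 = 0.67203 + 0.84256 = 1.51.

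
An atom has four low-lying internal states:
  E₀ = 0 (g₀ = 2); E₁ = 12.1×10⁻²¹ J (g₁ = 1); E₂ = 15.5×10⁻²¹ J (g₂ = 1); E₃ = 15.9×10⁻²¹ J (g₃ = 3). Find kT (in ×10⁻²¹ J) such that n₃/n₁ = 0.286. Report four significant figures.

1.617 ×10⁻²¹ J

n₃/n₁ = (g₃/g₁) exp[−(E₃−E₁)/kT] = 0.286.
⇒ (E₃−E₁)/kT = ln((3/1)/0.286) = ln(10.4895) = 2.35037.
kT = 3.8 ×10⁻²¹ J / 2.35037 = 1.617 ×10⁻²¹ J.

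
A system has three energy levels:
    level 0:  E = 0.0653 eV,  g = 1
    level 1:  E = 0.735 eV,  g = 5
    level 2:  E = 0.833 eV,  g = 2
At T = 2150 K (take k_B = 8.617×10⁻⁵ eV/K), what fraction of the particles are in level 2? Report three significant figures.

k_BT = 8.617×10⁻⁵ × 2150 K = 0.18527 eV.
Eᵢ/kT = 0.35246, 3.9672, 4.4961.
Z = Σ gᵢe^(−Eᵢ/kT) = 1·e^(−0.35246) + 5·e^(−3.9672) + 2·e^(−4.4961) = 0.70296 + 0.094632 + 0.022305 = 0.81990.
P₂ = g₂ e^(−E₂/kT) / Z = 0.022305/0.81990 = 0.0272.

0.0272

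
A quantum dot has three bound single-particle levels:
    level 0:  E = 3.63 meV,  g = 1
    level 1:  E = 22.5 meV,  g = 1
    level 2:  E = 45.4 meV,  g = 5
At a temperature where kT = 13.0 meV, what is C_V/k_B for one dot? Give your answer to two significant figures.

Eᵢ/kT = 0.2792, 1.731, 3.492.
Z = Σ gᵢe^(−Eᵢ/kT) = 1·e^(−0.2792) + 1·e^(−1.731) + 5·e^(−3.492) = 0.7564 + 0.1771 + 0.1522 = 1.086.
⟨E⟩ = 12.56 meV, ⟨E²⟩ = 380.6 meV².
C_V/k_B = (⟨E²⟩ − ⟨E⟩²)/(kT)² = (380.6 − 157.8)/169.0 = 1.3.

1.3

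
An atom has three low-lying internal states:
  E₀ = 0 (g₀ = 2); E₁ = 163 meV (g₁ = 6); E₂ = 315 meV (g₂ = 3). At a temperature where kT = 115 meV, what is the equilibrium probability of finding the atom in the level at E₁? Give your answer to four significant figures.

0.3986

Eᵢ/kT = 0, 1.41739, 2.73913.
Z = Σ gᵢe^(−Eᵢ/kT) = 2·e^(−0) + 6·e^(−1.41739) + 3·e^(−2.73913) = 2.00000 + 1.45407 + 0.193880 = 3.64795.
P₁ = g₁ e^(−E₁/kT) / Z = 1.45407/3.64795 = 0.3986.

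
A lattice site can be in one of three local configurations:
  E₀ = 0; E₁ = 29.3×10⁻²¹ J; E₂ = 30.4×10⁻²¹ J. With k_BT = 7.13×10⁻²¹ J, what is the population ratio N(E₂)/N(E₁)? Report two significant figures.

0.86

n₂/n₁ = exp[−(E₂−E₁)/kT] = exp(−(1.1 ×10⁻²¹ J)/(7.13 ×10⁻²¹ J)) = exp(-0.1543) = 0.86.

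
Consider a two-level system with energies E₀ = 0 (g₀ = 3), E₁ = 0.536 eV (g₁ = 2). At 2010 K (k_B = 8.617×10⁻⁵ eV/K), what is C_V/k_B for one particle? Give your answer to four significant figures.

k_BT = 8.617×10⁻⁵ × 2010 K = 0.173202 eV.
Eᵢ/kT = 0, 3.09465.
Z = Σ gᵢe^(−Eᵢ/kT) = 3·e^(−0) + 2·e^(−3.09465) = 3.00000 + 0.0905817 = 3.09058.
⟨E⟩ = 0.0157096 eV, ⟨E²⟩ = 0.00842035 eV².
C_V/k_B = (⟨E²⟩ − ⟨E⟩²)/(kT)² = (0.00842035 − 0.000246792)/0.0299989 = 0.2725.

0.2725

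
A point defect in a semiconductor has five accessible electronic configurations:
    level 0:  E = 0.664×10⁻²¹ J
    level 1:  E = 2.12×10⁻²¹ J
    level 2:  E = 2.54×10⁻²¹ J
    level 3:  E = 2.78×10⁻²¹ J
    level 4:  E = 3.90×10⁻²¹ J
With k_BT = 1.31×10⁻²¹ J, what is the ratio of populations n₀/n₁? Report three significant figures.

n₀/n₁ = exp[−(E₀−E₁)/kT] = exp(−(-1.456 ×10⁻²¹ J)/(1.31 ×10⁻²¹ J)) = exp(1.1115) = 3.04.

3.04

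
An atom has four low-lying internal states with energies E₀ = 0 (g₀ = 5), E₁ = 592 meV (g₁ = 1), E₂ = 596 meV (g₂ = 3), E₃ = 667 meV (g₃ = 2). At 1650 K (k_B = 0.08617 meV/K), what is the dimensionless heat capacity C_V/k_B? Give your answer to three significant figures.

k_BT = 0.08617 × 1650 K = 142.18 meV.
Eᵢ/kT = 0, 4.1637, 4.1919, 4.6912.
Z = Σ gᵢe^(−Eᵢ/kT) = 5·e^(−0) + 1·e^(−4.1637) + 3·e^(−4.1919) + 2·e^(−4.6912) = 5.0000 + 0.015550 + 0.045353 + 0.018351 = 5.0793.
⟨E⟩ = 9.5439 meV, ⟨E²⟩ = 5852.0 meV².
C_V/k_B = (⟨E²⟩ − ⟨E⟩²)/(kT)² = (5852.0 − 91.086)/20215 = 0.285.

0.285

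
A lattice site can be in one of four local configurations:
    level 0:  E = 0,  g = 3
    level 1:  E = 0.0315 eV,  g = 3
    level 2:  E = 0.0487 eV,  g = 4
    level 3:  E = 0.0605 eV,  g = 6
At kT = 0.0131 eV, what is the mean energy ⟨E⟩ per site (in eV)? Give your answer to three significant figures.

0.00492 eV

Eᵢ/kT = 0, 2.4046, 3.7176, 4.6183.
Z = Σ gᵢe^(−Eᵢ/kT) = 3·e^(−0) + 3·e^(−2.4046) + 4·e^(−3.7176) + 6·e^(−4.6183) = 3.0000 + 0.27090 + 0.097169 + 0.059217 = 3.4273.
⟨E⟩ = Σ Eᵢ gᵢe^(−Eᵢ/kT) / Z = (0·3.0000 + 0.0315·0.27090 + 0.0487·0.097169 + 0.0605·0.059217) / 3.4273 = 0.00492 eV.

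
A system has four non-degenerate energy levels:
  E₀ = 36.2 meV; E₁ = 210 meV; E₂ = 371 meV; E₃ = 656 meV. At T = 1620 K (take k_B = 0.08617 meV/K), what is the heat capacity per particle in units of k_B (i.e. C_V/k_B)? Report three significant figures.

k_BT = 0.08617 × 1620 K = 139.60 meV.
Eᵢ/kT = 0.25931, 1.5043, 2.6576, 4.6991.
Z = Σ e^(−Eᵢ/kT) = e^(−0.25931) + e^(−1.5043) + e^(−2.6576) + e^(−4.6991) = 0.77158 + 0.22217 + 0.070116 + 0.0091035 = 1.0730.
⟨E⟩ = 99.321 meV, ⟨E²⟩ = 22719 meV².
C_V/k_B = (⟨E²⟩ − ⟨E⟩²)/(kT)² = (22719 − 9864.7)/19488 = 0.660.

0.660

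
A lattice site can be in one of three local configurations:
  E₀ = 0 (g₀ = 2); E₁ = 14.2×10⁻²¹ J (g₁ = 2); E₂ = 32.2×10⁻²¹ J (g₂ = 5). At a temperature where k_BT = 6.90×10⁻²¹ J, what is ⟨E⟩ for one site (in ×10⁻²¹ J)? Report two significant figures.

2.2 ×10⁻²¹ J

Eᵢ/kT = 0, 2.058, 4.667.
Z = Σ gᵢe^(−Eᵢ/kT) = 2·e^(−0) + 2·e^(−2.058) + 5·e^(−4.667) = 2.000 + 0.2554 + 0.04700 = 2.302.
⟨E⟩ = Σ Eᵢ gᵢe^(−Eᵢ/kT) / Z = (0·2.000 + 14.2·0.2554 + 32.2·0.04700) / 2.302 = 2.2 ×10⁻²¹ J.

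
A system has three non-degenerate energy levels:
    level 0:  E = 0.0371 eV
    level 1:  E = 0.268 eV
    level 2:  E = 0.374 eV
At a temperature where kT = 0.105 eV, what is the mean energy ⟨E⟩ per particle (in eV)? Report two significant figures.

Eᵢ/kT = 0.3533, 2.552, 3.562.
Z = Σ e^(−Eᵢ/kT) = e^(−0.3533) + e^(−2.552) + e^(−3.562) = 0.7024 + 0.07793 + 0.02838 = 0.8087.
⟨E⟩ = Σ Eᵢ e^(−Eᵢ/kT) / Z = (0.0371·0.7024 + 0.268·0.07793 + 0.374·0.02838) / 0.8087 = 0.071 eV.

0.071 eV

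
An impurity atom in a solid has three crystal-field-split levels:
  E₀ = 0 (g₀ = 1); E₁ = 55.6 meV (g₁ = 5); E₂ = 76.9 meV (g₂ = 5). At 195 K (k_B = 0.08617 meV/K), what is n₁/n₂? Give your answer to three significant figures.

k_BT = 0.08617 × 195 K = 16.803 meV.
n₁/n₂ = (g₁/g₂) exp[−(E₁−E₂)/kT] = (5/5) × exp(−(-21.3 meV)/(16.803 meV)) = (5/5) × exp(1.2676) = 3.55.

3.55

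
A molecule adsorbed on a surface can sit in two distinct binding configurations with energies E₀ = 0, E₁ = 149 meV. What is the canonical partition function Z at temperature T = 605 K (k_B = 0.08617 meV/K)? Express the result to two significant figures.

k_BT = 0.08617 × 605 K = 52.13 meV.
Eᵢ/kT = 0, 2.858.
Z = Σ e^(−Eᵢ/kT) = e^(−0) + e^(−2.858) = 1.000 + 0.05738 = 1.057.

Z = 1.1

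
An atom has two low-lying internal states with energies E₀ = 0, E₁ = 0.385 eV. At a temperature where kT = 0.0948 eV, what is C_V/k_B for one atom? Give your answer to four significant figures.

0.2746

Eᵢ/kT = 0, 4.06118.
Z = Σ e^(−Eᵢ/kT) = e^(−0) + e^(−4.06118) = 1.00000 + 0.0172287 = 1.01723.
⟨E⟩ = 0.00652070 eV, ⟨E²⟩ = 0.00251047 eV².
C_V/k_B = (⟨E²⟩ − ⟨E⟩²)/(kT)² = (0.00251047 − 0.0000425195)/0.00898704 = 0.2746.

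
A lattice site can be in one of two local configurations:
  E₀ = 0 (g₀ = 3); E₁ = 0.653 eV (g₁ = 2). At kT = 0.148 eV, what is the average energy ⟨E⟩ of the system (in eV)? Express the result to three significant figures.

0.00524 eV

Eᵢ/kT = 0, 4.4122.
Z = Σ gᵢe^(−Eᵢ/kT) = 3·e^(−0) + 2·e^(−4.4122) = 3.0000 + 0.024257 = 3.0243.
⟨E⟩ = Σ Eᵢ gᵢe^(−Eᵢ/kT) / Z = (0·3.0000 + 0.653·0.024257) / 3.0243 = 0.00524 eV.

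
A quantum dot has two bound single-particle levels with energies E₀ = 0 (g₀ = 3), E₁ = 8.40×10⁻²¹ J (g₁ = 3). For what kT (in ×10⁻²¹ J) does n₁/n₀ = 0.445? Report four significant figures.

n₁/n₀ = (g₁/g₀) exp[−(E₁−E₀)/kT] = 0.445.
⇒ (E₁−E₀)/kT = ln((3/3)/0.445) = ln(2.24719) = 0.809681.
kT = 8.40 ×10⁻²¹ J / 0.809681 = 10.37 ×10⁻²¹ J.

10.37 ×10⁻²¹ J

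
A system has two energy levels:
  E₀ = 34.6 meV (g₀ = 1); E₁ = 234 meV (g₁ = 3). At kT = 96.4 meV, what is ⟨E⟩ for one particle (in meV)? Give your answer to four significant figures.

Eᵢ/kT = 0.358921, 2.42739.
Z = Σ gᵢe^(−Eᵢ/kT) = 1·e^(−0.358921) + 3·e^(−2.42739) = 0.698430 + 0.264801 = 0.963231.
⟨E⟩ = Σ Eᵢ gᵢe^(−Eᵢ/kT) / Z = (34.6·0.698430 + 234·0.264801) / 0.963231 = 89.42 meV.

89.42 meV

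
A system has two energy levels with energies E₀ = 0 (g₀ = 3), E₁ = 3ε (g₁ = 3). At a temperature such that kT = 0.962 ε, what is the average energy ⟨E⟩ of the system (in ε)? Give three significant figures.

Eᵢ/kT = 0, 3.1185.
Z = Σ gᵢe^(−Eᵢ/kT) = 3·e^(−0) + 3·e^(−3.1185) = 3.0000 + 0.13267 = 3.1327.
⟨E⟩ = Σ Eᵢ gᵢe^(−Eᵢ/kT) / Z = (0·3.0000 + 3·0.13267) / 3.1327 = 0.127 ε.

0.127 ε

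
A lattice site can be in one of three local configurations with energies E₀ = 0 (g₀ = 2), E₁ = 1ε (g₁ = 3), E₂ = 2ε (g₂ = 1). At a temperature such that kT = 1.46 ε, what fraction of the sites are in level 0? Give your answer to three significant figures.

Eᵢ/kT = 0, 0.68493, 1.3699.
Z = Σ gᵢe^(−Eᵢ/kT) = 2·e^(−0) + 3·e^(−0.68493) + 1·e^(−1.3699) = 2.0000 + 1.5124 + 0.25413 = 3.7665.
P₀ = g₀ e^(−E₀/kT) / Z = 2.0000/3.7665 = 0.531.

0.531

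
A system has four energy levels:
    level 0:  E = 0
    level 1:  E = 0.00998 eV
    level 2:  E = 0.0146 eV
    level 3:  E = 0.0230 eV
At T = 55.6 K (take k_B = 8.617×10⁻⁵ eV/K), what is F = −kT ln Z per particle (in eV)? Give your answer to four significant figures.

-0.0007940 eV

k_BT = 8.617×10⁻⁵ × 55.6 K = 0.00479105 eV.
Eᵢ/kT = 0, 2.08305, 3.04735, 4.80062.
Z = Σ e^(−Eᵢ/kT) = e^(−0) + e^(−2.08305) + e^(−3.04735) + e^(−4.80062) = 1.00000 + 0.124550 + 0.0474846 + 0.00822465 = 1.18026.
F = −kT ln Z = −0.00479105 × ln(1.18026) = −0.00479105 × 0.165735 = -0.0007940 eV.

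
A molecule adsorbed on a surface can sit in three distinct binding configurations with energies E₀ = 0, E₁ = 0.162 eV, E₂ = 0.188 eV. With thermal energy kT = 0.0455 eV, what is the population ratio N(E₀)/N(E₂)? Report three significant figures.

n₀/n₂ = exp[−(E₀−E₂)/kT] = exp(−(-0.188 eV)/(0.0455 eV)) = exp(4.1319) = 62.3.

62.3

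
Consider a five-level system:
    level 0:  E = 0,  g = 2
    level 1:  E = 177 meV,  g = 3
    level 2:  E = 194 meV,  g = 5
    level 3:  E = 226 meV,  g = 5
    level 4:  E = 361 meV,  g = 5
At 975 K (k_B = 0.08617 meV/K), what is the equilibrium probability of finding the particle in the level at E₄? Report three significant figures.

0.0208

k_BT = 0.08617 × 975 K = 84.016 meV.
Eᵢ/kT = 0, 2.1067, 2.3091, 2.6900, 4.2968.
Z = Σ gᵢe^(−Eᵢ/kT) = 2·e^(−0) + 3·e^(−2.1067) + 5·e^(−2.3091) + 5·e^(−2.6900) + 5·e^(−4.2968) = 2.0000 + 0.36492 + 0.49675 + 0.33940 + 0.068060 = 3.2691.
P₄ = g₄ e^(−E₄/kT) / Z = 0.068060/3.2691 = 0.0208.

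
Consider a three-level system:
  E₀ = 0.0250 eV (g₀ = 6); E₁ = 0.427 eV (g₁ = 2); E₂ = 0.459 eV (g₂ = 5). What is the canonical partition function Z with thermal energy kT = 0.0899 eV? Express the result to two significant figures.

Eᵢ/kT = 0.2781, 4.750, 5.106.
Z = Σ gᵢe^(−Eᵢ/kT) = 6·e^(−0.2781) + 2·e^(−4.750) + 5·e^(−5.106) = 4.543 + 0.01730 + 0.03030 = 4.591.

Z = 4.6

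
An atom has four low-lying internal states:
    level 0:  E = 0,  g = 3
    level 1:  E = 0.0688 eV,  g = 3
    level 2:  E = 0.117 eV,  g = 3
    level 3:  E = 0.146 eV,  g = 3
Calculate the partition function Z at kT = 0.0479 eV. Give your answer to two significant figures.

Z = 4.1

Eᵢ/kT = 0, 1.436, 2.443, 3.048.
Z = Σ gᵢe^(−Eᵢ/kT) = 3·e^(−0) + 3·e^(−1.436) + 3·e^(−2.443) + 3·e^(−3.048) = 3.000 + 0.7136 + 0.2607 + 0.1424 = 4.117.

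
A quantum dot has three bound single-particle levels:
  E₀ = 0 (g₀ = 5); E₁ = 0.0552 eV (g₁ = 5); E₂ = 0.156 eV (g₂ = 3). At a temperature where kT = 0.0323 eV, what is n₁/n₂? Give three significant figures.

n₁/n₂ = (g₁/g₂) exp[−(E₁−E₂)/kT] = (5/3) × exp(−(-0.1008 eV)/(0.0323 eV)) = (5/3) × exp(3.1207) = 37.8.

37.8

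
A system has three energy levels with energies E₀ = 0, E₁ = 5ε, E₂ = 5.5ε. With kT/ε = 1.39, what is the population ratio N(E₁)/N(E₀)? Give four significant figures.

n₁/n₀ = exp[−(E₁−E₀)/kT] = exp(−(5ε)/(1.39ε)) = exp(-3.59712) = 0.02740.

0.02740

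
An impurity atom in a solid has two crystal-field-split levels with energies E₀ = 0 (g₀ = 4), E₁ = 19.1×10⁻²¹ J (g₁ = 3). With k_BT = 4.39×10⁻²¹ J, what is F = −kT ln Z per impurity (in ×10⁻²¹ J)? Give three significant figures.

Eᵢ/kT = 0, 4.3508.
Z = Σ gᵢe^(−Eᵢ/kT) = 4·e^(−0) + 3·e^(−4.3508) = 4.0000 + 0.038689 = 4.0387.
F = −kT ln Z = −4.39 × ln(4.0387) = −4.39 × 1.3959 = -6.13 ×10⁻²¹ J.

-6.13 ×10⁻²¹ J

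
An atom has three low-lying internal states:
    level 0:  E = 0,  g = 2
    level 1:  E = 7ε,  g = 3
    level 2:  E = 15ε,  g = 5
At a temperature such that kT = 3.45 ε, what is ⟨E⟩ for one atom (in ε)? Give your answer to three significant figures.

1.52 ε

Eᵢ/kT = 0, 2.0290, 4.3478.
Z = Σ gᵢe^(−Eᵢ/kT) = 2·e^(−0) + 3·e^(−2.0290) + 5·e^(−4.3478) = 2.0000 + 0.39440 + 0.064676 = 2.4591.
⟨E⟩ = Σ Eᵢ gᵢe^(−Eᵢ/kT) / Z = (0·2.0000 + 7·0.39440 + 15·0.064676) / 2.4591 = 1.52 ε.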